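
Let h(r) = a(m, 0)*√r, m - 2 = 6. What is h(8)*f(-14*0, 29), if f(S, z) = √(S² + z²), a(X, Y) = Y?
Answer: 0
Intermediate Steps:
m = 8 (m = 2 + 6 = 8)
h(r) = 0 (h(r) = 0*√r = 0)
h(8)*f(-14*0, 29) = 0*√((-14*0)² + 29²) = 0*√((-7*0)² + 841) = 0*√(0² + 841) = 0*√(0 + 841) = 0*√841 = 0*29 = 0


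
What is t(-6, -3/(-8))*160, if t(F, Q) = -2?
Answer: -320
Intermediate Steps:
t(-6, -3/(-8))*160 = -2*160 = -320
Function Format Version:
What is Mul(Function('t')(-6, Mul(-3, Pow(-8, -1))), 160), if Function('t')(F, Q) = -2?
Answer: -320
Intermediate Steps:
Mul(Function('t')(-6, Mul(-3, Pow(-8, -1))), 160) = Mul(-2, 160) = -320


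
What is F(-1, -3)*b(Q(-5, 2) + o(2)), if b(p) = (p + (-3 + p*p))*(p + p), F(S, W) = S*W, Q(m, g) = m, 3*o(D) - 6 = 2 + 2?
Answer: 170/9 ≈ 18.889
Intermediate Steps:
o(D) = 10/3 (o(D) = 2 + (2 + 2)/3 = 2 + (⅓)*4 = 2 + 4/3 = 10/3)
b(p) = 2*p*(-3 + p + p²) (b(p) = (p + (-3 + p²))*(2*p) = (-3 + p + p²)*(2*p) = 2*p*(-3 + p + p²))
F(-1, -3)*b(Q(-5, 2) + o(2)) = (-1*(-3))*(2*(-5 + 10/3)*(-3 + (-5 + 10/3) + (-5 + 10/3)²)) = 3*(2*(-5/3)*(-3 - 5/3 + (-5/3)²)) = 3*(2*(-5/3)*(-3 - 5/3 + 25/9)) = 3*(2*(-5/3)*(-17/9)) = 3*(170/27) = 170/9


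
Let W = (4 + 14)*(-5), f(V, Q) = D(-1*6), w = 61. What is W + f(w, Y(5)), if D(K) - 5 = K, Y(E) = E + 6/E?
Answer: -91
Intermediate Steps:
D(K) = 5 + K
f(V, Q) = -1 (f(V, Q) = 5 - 1*6 = 5 - 6 = -1)
W = -90 (W = 18*(-5) = -90)
W + f(w, Y(5)) = -90 - 1 = -91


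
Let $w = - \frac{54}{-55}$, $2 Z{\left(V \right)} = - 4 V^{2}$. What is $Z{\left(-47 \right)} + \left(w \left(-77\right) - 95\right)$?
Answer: $- \frac{22943}{5} \approx -4588.6$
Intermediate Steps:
$Z{\left(V \right)} = - 2 V^{2}$ ($Z{\left(V \right)} = \frac{\left(-4\right) V^{2}}{2} = - 2 V^{2}$)
$w = \frac{54}{55}$ ($w = \left(-54\right) \left(- \frac{1}{55}\right) = \frac{54}{55} \approx 0.98182$)
$Z{\left(-47 \right)} + \left(w \left(-77\right) - 95\right) = - 2 \left(-47\right)^{2} + \left(\frac{54}{55} \left(-77\right) - 95\right) = \left(-2\right) 2209 - \frac{853}{5} = -4418 - \frac{853}{5} = - \frac{22943}{5}$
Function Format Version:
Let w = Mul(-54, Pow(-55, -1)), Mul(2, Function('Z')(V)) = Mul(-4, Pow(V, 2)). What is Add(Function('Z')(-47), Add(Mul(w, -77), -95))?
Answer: Rational(-22943, 5) ≈ -4588.6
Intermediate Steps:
Function('Z')(V) = Mul(-2, Pow(V, 2)) (Function('Z')(V) = Mul(Rational(1, 2), Mul(-4, Pow(V, 2))) = Mul(-2, Pow(V, 2)))
w = Rational(54, 55) (w = Mul(-54, Rational(-1, 55)) = Rational(54, 55) ≈ 0.98182)
Add(Function('Z')(-47), Add(Mul(w, -77), -95)) = Add(Mul(-2, Pow(-47, 2)), Add(Mul(Rational(54, 55), -77), -95)) = Add(Mul(-2, 2209), Add(Rational(-378, 5), -95)) = Add(-4418, Rational(-853, 5)) = Rational(-22943, 5)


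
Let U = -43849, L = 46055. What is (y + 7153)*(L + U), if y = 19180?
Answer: 58090598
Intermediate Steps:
(y + 7153)*(L + U) = (19180 + 7153)*(46055 - 43849) = 26333*2206 = 58090598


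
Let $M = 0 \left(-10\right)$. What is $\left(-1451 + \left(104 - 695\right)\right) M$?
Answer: $0$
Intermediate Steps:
$M = 0$
$\left(-1451 + \left(104 - 695\right)\right) M = \left(-1451 + \left(104 - 695\right)\right) 0 = \left(-1451 - 591\right) 0 = \left(-2042\right) 0 = 0$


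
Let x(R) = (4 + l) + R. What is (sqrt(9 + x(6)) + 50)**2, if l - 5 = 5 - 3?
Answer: (50 + sqrt(26))**2 ≈ 3035.9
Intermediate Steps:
l = 7 (l = 5 + (5 - 3) = 5 + 2 = 7)
x(R) = 11 + R (x(R) = (4 + 7) + R = 11 + R)
(sqrt(9 + x(6)) + 50)**2 = (sqrt(9 + (11 + 6)) + 50)**2 = (sqrt(9 + 17) + 50)**2 = (sqrt(26) + 50)**2 = (50 + sqrt(26))**2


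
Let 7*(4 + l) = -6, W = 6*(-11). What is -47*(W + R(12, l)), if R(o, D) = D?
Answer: 23312/7 ≈ 3330.3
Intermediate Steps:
W = -66
l = -34/7 (l = -4 + (1/7)*(-6) = -4 - 6/7 = -34/7 ≈ -4.8571)
-47*(W + R(12, l)) = -47*(-66 - 34/7) = -47*(-496/7) = 23312/7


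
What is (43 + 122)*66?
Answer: 10890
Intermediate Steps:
(43 + 122)*66 = 165*66 = 10890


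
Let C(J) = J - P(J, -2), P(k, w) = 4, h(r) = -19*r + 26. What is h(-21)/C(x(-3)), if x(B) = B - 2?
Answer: -425/9 ≈ -47.222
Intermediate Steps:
h(r) = 26 - 19*r
x(B) = -2 + B
C(J) = -4 + J (C(J) = J - 1*4 = J - 4 = -4 + J)
h(-21)/C(x(-3)) = (26 - 19*(-21))/(-4 + (-2 - 3)) = (26 + 399)/(-4 - 5) = 425/(-9) = 425*(-⅑) = -425/9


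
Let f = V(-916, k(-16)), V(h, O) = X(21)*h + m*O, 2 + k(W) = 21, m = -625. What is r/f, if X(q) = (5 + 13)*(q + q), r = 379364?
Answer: -379364/704371 ≈ -0.53859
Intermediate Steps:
k(W) = 19 (k(W) = -2 + 21 = 19)
X(q) = 36*q (X(q) = 18*(2*q) = 36*q)
V(h, O) = -625*O + 756*h (V(h, O) = (36*21)*h - 625*O = 756*h - 625*O = -625*O + 756*h)
f = -704371 (f = -625*19 + 756*(-916) = -11875 - 692496 = -704371)
r/f = 379364/(-704371) = 379364*(-1/704371) = -379364/704371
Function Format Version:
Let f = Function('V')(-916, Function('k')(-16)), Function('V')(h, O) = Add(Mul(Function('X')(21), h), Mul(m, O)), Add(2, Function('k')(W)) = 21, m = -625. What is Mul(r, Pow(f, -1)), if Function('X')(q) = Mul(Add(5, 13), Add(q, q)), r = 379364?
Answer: Rational(-379364, 704371) ≈ -0.53859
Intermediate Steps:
Function('k')(W) = 19 (Function('k')(W) = Add(-2, 21) = 19)
Function('X')(q) = Mul(36, q) (Function('X')(q) = Mul(18, Mul(2, q)) = Mul(36, q))
Function('V')(h, O) = Add(Mul(-625, O), Mul(756, h)) (Function('V')(h, O) = Add(Mul(Mul(36, 21), h), Mul(-625, O)) = Add(Mul(756, h), Mul(-625, O)) = Add(Mul(-625, O), Mul(756, h)))
f = -704371 (f = Add(Mul(-625, 19), Mul(756, -916)) = Add(-11875, -692496) = -704371)
Mul(r, Pow(f, -1)) = Mul(379364, Pow(-704371, -1)) = Mul(379364, Rational(-1, 704371)) = Rational(-379364, 704371)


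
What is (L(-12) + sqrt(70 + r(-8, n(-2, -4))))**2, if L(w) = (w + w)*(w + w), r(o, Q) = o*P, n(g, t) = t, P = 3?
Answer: (576 + sqrt(46))**2 ≈ 3.3964e+5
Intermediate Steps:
r(o, Q) = 3*o (r(o, Q) = o*3 = 3*o)
L(w) = 4*w**2 (L(w) = (2*w)*(2*w) = 4*w**2)
(L(-12) + sqrt(70 + r(-8, n(-2, -4))))**2 = (4*(-12)**2 + sqrt(70 + 3*(-8)))**2 = (4*144 + sqrt(70 - 24))**2 = (576 + sqrt(46))**2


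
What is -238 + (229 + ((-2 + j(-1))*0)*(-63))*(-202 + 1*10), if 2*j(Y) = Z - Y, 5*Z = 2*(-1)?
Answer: -44206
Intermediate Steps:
Z = -2/5 (Z = (2*(-1))/5 = (1/5)*(-2) = -2/5 ≈ -0.40000)
j(Y) = -1/5 - Y/2 (j(Y) = (-2/5 - Y)/2 = -1/5 - Y/2)
-238 + (229 + ((-2 + j(-1))*0)*(-63))*(-202 + 1*10) = -238 + (229 + ((-2 + (-1/5 - 1/2*(-1)))*0)*(-63))*(-202 + 1*10) = -238 + (229 + ((-2 + (-1/5 + 1/2))*0)*(-63))*(-202 + 10) = -238 + (229 + ((-2 + 3/10)*0)*(-63))*(-192) = -238 + (229 - 17/10*0*(-63))*(-192) = -238 + (229 + 0*(-63))*(-192) = -238 + (229 + 0)*(-192) = -238 + 229*(-192) = -238 - 43968 = -44206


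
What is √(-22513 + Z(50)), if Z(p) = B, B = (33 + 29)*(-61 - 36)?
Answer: I*√28527 ≈ 168.9*I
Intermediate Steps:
B = -6014 (B = 62*(-97) = -6014)
Z(p) = -6014
√(-22513 + Z(50)) = √(-22513 - 6014) = √(-28527) = I*√28527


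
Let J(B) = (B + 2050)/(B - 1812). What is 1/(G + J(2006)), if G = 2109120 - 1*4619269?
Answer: -97/243482425 ≈ -3.9839e-7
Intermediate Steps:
G = -2510149 (G = 2109120 - 4619269 = -2510149)
J(B) = (2050 + B)/(-1812 + B)
1/(G + J(2006)) = 1/(-2510149 + (2050 + 2006)/(-1812 + 2006)) = 1/(-2510149 + 4056/194) = 1/(-2510149 + (1/194)*4056) = 1/(-2510149 + 2028/97) = 1/(-243482425/97) = -97/243482425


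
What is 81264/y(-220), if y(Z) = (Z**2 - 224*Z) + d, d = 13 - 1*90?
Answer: 81264/97603 ≈ 0.83260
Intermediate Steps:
d = -77 (d = 13 - 90 = -77)
y(Z) = -77 + Z**2 - 224*Z (y(Z) = (Z**2 - 224*Z) - 77 = -77 + Z**2 - 224*Z)
81264/y(-220) = 81264/(-77 + (-220)**2 - 224*(-220)) = 81264/(-77 + 48400 + 49280) = 81264/97603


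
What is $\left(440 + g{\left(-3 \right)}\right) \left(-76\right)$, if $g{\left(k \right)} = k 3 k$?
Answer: $-35492$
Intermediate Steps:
$g{\left(k \right)} = 3 k^{2}$ ($g{\left(k \right)} = 3 k k = 3 k^{2}$)
$\left(440 + g{\left(-3 \right)}\right) \left(-76\right) = \left(440 + 3 \left(-3\right)^{2}\right) \left(-76\right) = \left(440 + 3 \cdot 9\right) \left(-76\right) = \left(440 + 27\right) \left(-76\right) = 467 \left(-76\right) = -35492$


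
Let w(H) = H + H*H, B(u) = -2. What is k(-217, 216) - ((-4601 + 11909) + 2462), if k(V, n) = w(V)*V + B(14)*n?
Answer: -10181426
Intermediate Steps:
w(H) = H + H**2
k(V, n) = -2*n + V**2*(1 + V) (k(V, n) = (V*(1 + V))*V - 2*n = V**2*(1 + V) - 2*n = -2*n + V**2*(1 + V))
k(-217, 216) - ((-4601 + 11909) + 2462) = (-2*216 + (-217)**2*(1 - 217)) - ((-4601 + 11909) + 2462) = (-432 + 47089*(-216)) - (7308 + 2462) = (-432 - 10171224) - 1*9770 = -10171656 - 9770 = -10181426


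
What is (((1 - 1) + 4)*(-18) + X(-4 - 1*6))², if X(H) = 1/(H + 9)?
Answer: 5329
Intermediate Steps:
X(H) = 1/(9 + H)
(((1 - 1) + 4)*(-18) + X(-4 - 1*6))² = (((1 - 1) + 4)*(-18) + 1/(9 + (-4 - 1*6)))² = ((0 + 4)*(-18) + 1/(9 + (-4 - 6)))² = (4*(-18) + 1/(9 - 10))² = (-72 + 1/(-1))² = (-72 - 1)² = (-73)² = 5329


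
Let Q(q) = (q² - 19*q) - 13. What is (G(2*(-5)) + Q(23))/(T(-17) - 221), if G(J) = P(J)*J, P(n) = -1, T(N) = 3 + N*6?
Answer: -89/320 ≈ -0.27812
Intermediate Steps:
T(N) = 3 + 6*N
Q(q) = -13 + q² - 19*q
G(J) = -J
(G(2*(-5)) + Q(23))/(T(-17) - 221) = (-2*(-5) + (-13 + 23² - 19*23))/((3 + 6*(-17)) - 221) = (-1*(-10) + (-13 + 529 - 437))/((3 - 102) - 221) = (10 + 79)/(-99 - 221) = 89/(-320) = 89*(-1/320) = -89/320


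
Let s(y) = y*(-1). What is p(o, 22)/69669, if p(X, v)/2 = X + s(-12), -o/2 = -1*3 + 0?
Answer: 4/7741 ≈ 0.00051673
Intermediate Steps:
s(y) = -y
o = 6 (o = -2*(-1*3 + 0) = -2*(-3 + 0) = -2*(-3) = 6)
p(X, v) = 24 + 2*X (p(X, v) = 2*(X - 1*(-12)) = 2*(X + 12) = 2*(12 + X) = 24 + 2*X)
p(o, 22)/69669 = (24 + 2*6)/69669 = (24 + 12)*(1/69669) = 36*(1/69669) = 4/7741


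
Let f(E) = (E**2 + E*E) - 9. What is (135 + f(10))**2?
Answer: 106276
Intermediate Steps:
f(E) = -9 + 2*E**2 (f(E) = (E**2 + E**2) - 9 = 2*E**2 - 9 = -9 + 2*E**2)
(135 + f(10))**2 = (135 + (-9 + 2*10**2))**2 = (135 + (-9 + 2*100))**2 = (135 + (-9 + 200))**2 = (135 + 191)**2 = 326**2 = 106276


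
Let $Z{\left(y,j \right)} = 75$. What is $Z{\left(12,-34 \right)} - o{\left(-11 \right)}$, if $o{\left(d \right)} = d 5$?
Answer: $130$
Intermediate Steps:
$o{\left(d \right)} = 5 d$
$Z{\left(12,-34 \right)} - o{\left(-11 \right)} = 75 - 5 \left(-11\right) = 75 - -55 = 75 + 55 = 130$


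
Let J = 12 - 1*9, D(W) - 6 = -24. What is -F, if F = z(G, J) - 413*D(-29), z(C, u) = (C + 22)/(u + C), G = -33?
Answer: -223031/30 ≈ -7434.4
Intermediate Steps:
D(W) = -18 (D(W) = 6 - 24 = -18)
J = 3 (J = 12 - 9 = 3)
z(C, u) = (22 + C)/(C + u)
F = 223031/30 (F = (22 - 33)/(-33 + 3) - 413*(-18) = -11/(-30) + 7434 = -1/30*(-11) + 7434 = 11/30 + 7434 = 223031/30 ≈ 7434.4)
-F = -1*223031/30 = -223031/30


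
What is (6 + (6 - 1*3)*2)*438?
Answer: 5256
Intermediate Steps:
(6 + (6 - 1*3)*2)*438 = (6 + (6 - 3)*2)*438 = (6 + 3*2)*438 = (6 + 6)*438 = 12*438 = 5256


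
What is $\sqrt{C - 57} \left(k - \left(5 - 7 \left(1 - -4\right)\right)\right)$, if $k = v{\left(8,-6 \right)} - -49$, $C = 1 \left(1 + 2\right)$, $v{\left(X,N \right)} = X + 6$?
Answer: $279 i \sqrt{6} \approx 683.41 i$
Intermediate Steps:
$v{\left(X,N \right)} = 6 + X$
$C = 3$ ($C = 1 \cdot 3 = 3$)
$k = 63$ ($k = \left(6 + 8\right) - -49 = 14 + 49 = 63$)
$\sqrt{C - 57} \left(k - \left(5 - 7 \left(1 - -4\right)\right)\right) = \sqrt{3 - 57} \left(63 - \left(5 - 7 \left(1 - -4\right)\right)\right) = \sqrt{-54} \left(63 - \left(5 - 7 \left(1 + 4\right)\right)\right) = 3 i \sqrt{6} \left(63 + \left(-5 + 7 \cdot 5\right)\right) = 3 i \sqrt{6} \left(63 + \left(-5 + 35\right)\right) = 3 i \sqrt{6} \left(63 + 30\right) = 3 i \sqrt{6} \cdot 93 = 279 i \sqrt{6}$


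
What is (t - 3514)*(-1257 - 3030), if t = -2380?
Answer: 25267578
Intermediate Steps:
(t - 3514)*(-1257 - 3030) = (-2380 - 3514)*(-1257 - 3030) = -5894*(-4287) = 25267578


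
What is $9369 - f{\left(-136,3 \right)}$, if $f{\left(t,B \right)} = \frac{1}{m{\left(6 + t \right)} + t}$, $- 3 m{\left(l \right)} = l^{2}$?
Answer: $\frac{162158655}{17308} \approx 9369.0$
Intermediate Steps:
$m{\left(l \right)} = - \frac{l^{2}}{3}$
$f{\left(t,B \right)} = \frac{1}{t - \frac{\left(6 + t\right)^{2}}{3}}$ ($f{\left(t,B \right)} = \frac{1}{- \frac{\left(6 + t\right)^{2}}{3} + t} = \frac{1}{t - \frac{\left(6 + t\right)^{2}}{3}}$)
$9369 - f{\left(-136,3 \right)} = 9369 - \frac{3}{- \left(6 - 136\right)^{2} + 3 \left(-136\right)} = 9369 - \frac{3}{- \left(-130\right)^{2} - 408} = 9369 - \frac{3}{\left(-1\right) 16900 - 408} = 9369 - \frac{3}{-16900 - 408} = 9369 - \frac{3}{-17308} = 9369 - 3 \left(- \frac{1}{17308}\right) = 9369 - - \frac{3}{17308} = 9369 + \frac{3}{17308} = \frac{162158655}{17308}$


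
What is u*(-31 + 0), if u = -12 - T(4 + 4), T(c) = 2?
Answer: 434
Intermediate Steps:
u = -14 (u = -12 - 1*2 = -12 - 2 = -14)
u*(-31 + 0) = -14*(-31 + 0) = -14*(-31) = 434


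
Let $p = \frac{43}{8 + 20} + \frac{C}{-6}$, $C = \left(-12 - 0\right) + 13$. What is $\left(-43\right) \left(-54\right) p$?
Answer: $\frac{44505}{14} \approx 3178.9$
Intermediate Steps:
$C = 1$ ($C = \left(-12 + 0\right) + 13 = -12 + 13 = 1$)
$p = \frac{115}{84}$ ($p = \frac{43}{8 + 20} + 1 \frac{1}{-6} = \frac{43}{28} + 1 \left(- \frac{1}{6}\right) = 43 \cdot \frac{1}{28} - \frac{1}{6} = \frac{43}{28} - \frac{1}{6} = \frac{115}{84} \approx 1.369$)
$\left(-43\right) \left(-54\right) p = \left(-43\right) \left(-54\right) \frac{115}{84} = 2322 \cdot \frac{115}{84} = \frac{44505}{14}$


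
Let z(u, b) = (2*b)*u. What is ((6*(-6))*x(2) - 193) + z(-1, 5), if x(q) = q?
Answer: -275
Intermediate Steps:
z(u, b) = 2*b*u
((6*(-6))*x(2) - 193) + z(-1, 5) = ((6*(-6))*2 - 193) + 2*5*(-1) = (-36*2 - 193) - 10 = (-72 - 193) - 10 = -265 - 10 = -275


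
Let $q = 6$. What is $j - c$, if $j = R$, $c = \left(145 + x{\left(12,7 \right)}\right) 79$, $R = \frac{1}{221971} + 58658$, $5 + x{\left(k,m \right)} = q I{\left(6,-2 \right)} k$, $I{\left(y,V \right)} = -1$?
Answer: $\frac{11827946707}{221971} \approx 53286.0$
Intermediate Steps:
$x{\left(k,m \right)} = -5 - 6 k$ ($x{\left(k,m \right)} = -5 + 6 \left(-1\right) k = -5 - 6 k$)
$R = \frac{13020374919}{221971}$ ($R = \frac{1}{221971} + 58658 = \frac{13020374919}{221971} \approx 58658.0$)
$c = 5372$ ($c = \left(145 - 77\right) 79 = 68 \cdot 79 = 5372$)
$j = \frac{13020374919}{221971} \approx 58658.0$
$j - c = \frac{13020374919}{221971} - 5372 = \frac{11827946707}{221971}$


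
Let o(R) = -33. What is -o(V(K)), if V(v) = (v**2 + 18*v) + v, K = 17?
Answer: 33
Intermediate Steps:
V(v) = v**2 + 19*v
-o(V(K)) = -1*(-33) = 33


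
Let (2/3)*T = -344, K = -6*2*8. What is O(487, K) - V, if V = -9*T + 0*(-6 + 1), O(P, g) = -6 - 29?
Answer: -4679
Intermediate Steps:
K = -96 (K = -12*8 = -96)
T = -516 (T = (3/2)*(-344) = -516)
O(P, g) = -35
V = 4644 (V = -9*(-516) + 0*(-6 + 1) = 4644 + 0*(-5) = 4644 + 0 = 4644)
O(487, K) - V = -35 - 1*4644 = -35 - 4644 = -4679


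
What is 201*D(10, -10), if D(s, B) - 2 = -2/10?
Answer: 1809/5 ≈ 361.80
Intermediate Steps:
D(s, B) = 9/5 (D(s, B) = 2 - 2/10 = 2 - 2*⅒ = 2 - ⅕ = 9/5)
201*D(10, -10) = 201*(9/5) = 1809/5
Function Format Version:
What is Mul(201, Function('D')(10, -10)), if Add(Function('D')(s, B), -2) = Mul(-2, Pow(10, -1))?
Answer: Rational(1809, 5) ≈ 361.80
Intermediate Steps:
Function('D')(s, B) = Rational(9, 5) (Function('D')(s, B) = Add(2, Mul(-2, Pow(10, -1))) = Add(2, Mul(-2, Rational(1, 10))) = Add(2, Rational(-1, 5)) = Rational(9, 5))
Mul(201, Function('D')(10, -10)) = Mul(201, Rational(9, 5)) = Rational(1809, 5)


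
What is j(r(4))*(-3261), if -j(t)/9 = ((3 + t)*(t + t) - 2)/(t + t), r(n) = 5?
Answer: 1144611/5 ≈ 2.2892e+5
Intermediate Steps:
j(t) = -9*(-2 + 2*t*(3 + t))/(2*t) (j(t) = -9*((3 + t)*(t + t) - 2)/(t + t) = -9*((3 + t)*(2*t) - 2)/(2*t) = -9*(2*t*(3 + t) - 2)*1/(2*t) = -9*(-2 + 2*t*(3 + t))*1/(2*t) = -9*(-2 + 2*t*(3 + t))/(2*t))
j(r(4))*(-3261) = (-27 - 9*5 + 9/5)*(-3261) = (-27 - 45 + 9*(1/5))*(-3261) = (-27 - 45 + 9/5)*(-3261) = -351/5*(-3261) = 1144611/5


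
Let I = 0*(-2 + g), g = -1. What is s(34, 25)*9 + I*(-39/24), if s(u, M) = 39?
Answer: 351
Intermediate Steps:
I = 0 (I = 0*(-2 - 1) = 0*(-3) = 0)
s(34, 25)*9 + I*(-39/24) = 39*9 + 0*(-39/24) = 351 + 0*(-39*1/24) = 351 + 0*(-13/8) = 351 + 0 = 351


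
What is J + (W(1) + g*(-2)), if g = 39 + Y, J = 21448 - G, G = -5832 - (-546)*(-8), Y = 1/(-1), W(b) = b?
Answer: 31573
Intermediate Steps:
Y = -1
G = -10200 (G = -5832 - 1*4368 = -5832 - 4368 = -10200)
J = 31648 (J = 21448 - 1*(-10200) = 21448 + 10200 = 31648)
g = 38 (g = 39 - 1 = 38)
J + (W(1) + g*(-2)) = 31648 + (1 + 38*(-2)) = 31648 + (1 - 76) = 31648 - 75 = 31573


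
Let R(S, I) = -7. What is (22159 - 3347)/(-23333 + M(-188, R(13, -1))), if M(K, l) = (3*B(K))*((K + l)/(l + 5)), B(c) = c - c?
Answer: -18812/23333 ≈ -0.80624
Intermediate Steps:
B(c) = 0
M(K, l) = 0 (M(K, l) = (3*0)*((K + l)/(l + 5)) = 0*((K + l)/(5 + l)) = 0)
(22159 - 3347)/(-23333 + M(-188, R(13, -1))) = (22159 - 3347)/(-23333 + 0) = 18812/(-23333) = 18812*(-1/23333) = -18812/23333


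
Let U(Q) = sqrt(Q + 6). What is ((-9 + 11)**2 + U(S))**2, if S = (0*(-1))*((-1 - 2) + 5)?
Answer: (4 + sqrt(6))**2 ≈ 41.596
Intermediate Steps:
S = 0 (S = 0*(-3 + 5) = 0*2 = 0)
U(Q) = sqrt(6 + Q)
((-9 + 11)**2 + U(S))**2 = ((-9 + 11)**2 + sqrt(6 + 0))**2 = (2**2 + sqrt(6))**2 = (4 + sqrt(6))**2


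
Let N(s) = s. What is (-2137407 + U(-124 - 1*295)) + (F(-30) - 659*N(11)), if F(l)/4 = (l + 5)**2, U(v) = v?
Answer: -2142575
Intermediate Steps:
F(l) = 4*(5 + l)**2 (F(l) = 4*(l + 5)**2 = 4*(5 + l)**2)
(-2137407 + U(-124 - 1*295)) + (F(-30) - 659*N(11)) = (-2137407 + (-124 - 1*295)) + (4*(5 - 30)**2 - 659*11) = (-2137407 + (-124 - 295)) + (4*(-25)**2 - 7249) = (-2137407 - 419) + (4*625 - 7249) = -2137826 + (2500 - 7249) = -2137826 - 4749 = -2142575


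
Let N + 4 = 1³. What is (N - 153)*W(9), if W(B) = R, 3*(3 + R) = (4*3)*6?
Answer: -3276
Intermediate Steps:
R = 21 (R = -3 + ((4*3)*6)/3 = -3 + (12*6)/3 = -3 + (⅓)*72 = -3 + 24 = 21)
N = -3 (N = -4 + 1³ = -4 + 1 = -3)
W(B) = 21
(N - 153)*W(9) = (-3 - 153)*21 = -156*21 = -3276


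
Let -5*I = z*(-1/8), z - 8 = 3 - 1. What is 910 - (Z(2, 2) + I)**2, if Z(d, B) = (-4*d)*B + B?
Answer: 11535/16 ≈ 720.94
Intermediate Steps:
Z(d, B) = B - 4*B*d (Z(d, B) = -4*B*d + B = B - 4*B*d)
z = 10 (z = 8 + (3 - 1) = 8 + 2 = 10)
I = 1/4 (I = -2*(-1/8) = -2*(-1*1/8) = -2*(-1)/8 = -1/5*(-5/4) = 1/4 ≈ 0.25000)
910 - (Z(2, 2) + I)**2 = 910 - (2*(1 - 4*2) + 1/4)**2 = 910 - (2*(1 - 8) + 1/4)**2 = 910 - (2*(-7) + 1/4)**2 = 910 - (-14 + 1/4)**2 = 910 - (-55/4)**2 = 910 - 1*3025/16 = 910 - 3025/16 = 11535/16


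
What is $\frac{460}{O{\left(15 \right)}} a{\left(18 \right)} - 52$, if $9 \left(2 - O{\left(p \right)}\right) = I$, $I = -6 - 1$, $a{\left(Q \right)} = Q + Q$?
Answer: $\frac{29548}{5} \approx 5909.6$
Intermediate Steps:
$a{\left(Q \right)} = 2 Q$
$I = -7$
$O{\left(p \right)} = \frac{25}{9}$ ($O{\left(p \right)} = 2 - - \frac{7}{9} = 2 + \frac{7}{9} = \frac{25}{9}$)
$\frac{460}{O{\left(15 \right)}} a{\left(18 \right)} - 52 = \frac{460}{\frac{25}{9}} \cdot 2 \cdot 18 - 52 = 460 \cdot \frac{9}{25} \cdot 36 - 52 = \frac{828}{5} \cdot 36 - 52 = \frac{29808}{5} - 52 = \frac{29548}{5}$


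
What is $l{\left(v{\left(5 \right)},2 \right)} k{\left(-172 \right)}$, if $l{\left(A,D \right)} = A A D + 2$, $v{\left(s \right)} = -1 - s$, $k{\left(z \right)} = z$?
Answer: $-12728$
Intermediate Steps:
$l{\left(A,D \right)} = 2 + D A^{2}$ ($l{\left(A,D \right)} = A^{2} D + 2 = D A^{2} + 2 = 2 + D A^{2}$)
$l{\left(v{\left(5 \right)},2 \right)} k{\left(-172 \right)} = \left(2 + 2 \left(-1 - 5\right)^{2}\right) \left(-172\right) = \left(2 + 2 \left(-6\right)^{2}\right) \left(-172\right) = \left(2 + 2 \cdot 36\right) \left(-172\right) = \left(2 + 72\right) \left(-172\right) = 74 \left(-172\right) = -12728$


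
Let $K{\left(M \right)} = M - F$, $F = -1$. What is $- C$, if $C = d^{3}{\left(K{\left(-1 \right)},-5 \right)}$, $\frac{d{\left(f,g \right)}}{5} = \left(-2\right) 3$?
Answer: $27000$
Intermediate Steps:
$K{\left(M \right)} = 1 + M$ ($K{\left(M \right)} = M - -1 = M + 1 = 1 + M$)
$d{\left(f,g \right)} = -30$ ($d{\left(f,g \right)} = 5 \left(\left(-2\right) 3\right) = 5 \left(-6\right) = -30$)
$C = -27000$ ($C = \left(-30\right)^{3} = -27000$)
$- C = \left(-1\right) \left(-27000\right) = 27000$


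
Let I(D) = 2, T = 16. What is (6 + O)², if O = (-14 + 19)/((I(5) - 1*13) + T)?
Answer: 49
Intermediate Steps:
O = 1 (O = (-14 + 19)/((2 - 1*13) + 16) = 5/((2 - 13) + 16) = 5/(-11 + 16) = 5/5 = 5*(⅕) = 1)
(6 + O)² = (6 + 1)² = 7² = 49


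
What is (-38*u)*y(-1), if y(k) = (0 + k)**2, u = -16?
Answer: 608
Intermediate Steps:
y(k) = k**2
(-38*u)*y(-1) = -38*(-16)*(-1)**2 = 608*1 = 608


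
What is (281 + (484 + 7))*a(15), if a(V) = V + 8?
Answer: 17756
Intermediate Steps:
a(V) = 8 + V
(281 + (484 + 7))*a(15) = (281 + (484 + 7))*(8 + 15) = (281 + 491)*23 = 772*23 = 17756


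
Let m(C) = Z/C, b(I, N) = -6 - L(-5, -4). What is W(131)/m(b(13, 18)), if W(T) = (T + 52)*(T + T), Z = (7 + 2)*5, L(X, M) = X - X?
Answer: -31964/5 ≈ -6392.8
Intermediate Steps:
L(X, M) = 0
Z = 45 (Z = 9*5 = 45)
b(I, N) = -6 (b(I, N) = -6 - 1*0 = -6 + 0 = -6)
m(C) = 45/C
W(T) = 2*T*(52 + T) (W(T) = (52 + T)*(2*T) = 2*T*(52 + T))
W(131)/m(b(13, 18)) = (2*131*(52 + 131))/((45/(-6))) = (2*131*183)/((45*(-⅙))) = 47946/(-15/2) = 47946*(-2/15) = -31964/5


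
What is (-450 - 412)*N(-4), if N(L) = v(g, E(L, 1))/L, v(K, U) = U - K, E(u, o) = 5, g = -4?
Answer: 3879/2 ≈ 1939.5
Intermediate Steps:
N(L) = 9/L (N(L) = (5 - 1*(-4))/L = (5 + 4)/L = 9/L)
(-450 - 412)*N(-4) = (-450 - 412)*(9/(-4)) = -7758*(-1)/4 = -862*(-9/4) = 3879/2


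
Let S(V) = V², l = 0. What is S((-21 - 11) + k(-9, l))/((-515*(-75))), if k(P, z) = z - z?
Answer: 1024/38625 ≈ 0.026511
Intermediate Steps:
k(P, z) = 0
S((-21 - 11) + k(-9, l))/((-515*(-75))) = ((-21 - 11) + 0)²/((-515*(-75))) = (-32 + 0)²/38625 = (-32)²*(1/38625) = 1024*(1/38625) = 1024/38625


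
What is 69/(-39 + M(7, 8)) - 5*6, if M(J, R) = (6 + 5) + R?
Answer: -669/20 ≈ -33.450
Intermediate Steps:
M(J, R) = 11 + R
69/(-39 + M(7, 8)) - 5*6 = 69/(-39 + (11 + 8)) - 5*6 = 69/(-39 + 19) - 30 = 69/(-20) - 30 = -1/20*69 - 30 = -69/20 - 30 = -669/20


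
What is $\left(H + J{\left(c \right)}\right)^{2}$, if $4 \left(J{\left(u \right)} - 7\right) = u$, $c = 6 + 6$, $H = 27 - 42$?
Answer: $25$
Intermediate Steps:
$H = -15$
$c = 12$
$J{\left(u \right)} = 7 + \frac{u}{4}$
$\left(H + J{\left(c \right)}\right)^{2} = \left(-15 + \left(7 + \frac{1}{4} \cdot 12\right)\right)^{2} = \left(-15 + \left(7 + 3\right)\right)^{2} = \left(-15 + 10\right)^{2} = \left(-5\right)^{2} = 25$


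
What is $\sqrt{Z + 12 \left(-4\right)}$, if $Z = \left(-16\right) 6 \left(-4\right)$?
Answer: $4 \sqrt{21} \approx 18.33$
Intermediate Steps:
$Z = 384$ ($Z = \left(-96\right) \left(-4\right) = 384$)
$\sqrt{Z + 12 \left(-4\right)} = \sqrt{384 + 12 \left(-4\right)} = \sqrt{384 - 48} = \sqrt{336} = 4 \sqrt{21}$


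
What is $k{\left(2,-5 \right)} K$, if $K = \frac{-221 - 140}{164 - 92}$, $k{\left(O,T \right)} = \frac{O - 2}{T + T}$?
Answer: $0$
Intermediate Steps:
$k{\left(O,T \right)} = \frac{-2 + O}{2 T}$
$K = - \frac{361}{72} \approx -5.0139$
$k{\left(2,-5 \right)} K = \frac{-2 + 2}{2 \left(-5\right)} \left(- \frac{361}{72}\right) = \frac{1}{2} \left(- \frac{1}{5}\right) 0 \left(- \frac{361}{72}\right) = 0 \left(- \frac{361}{72}\right) = 0$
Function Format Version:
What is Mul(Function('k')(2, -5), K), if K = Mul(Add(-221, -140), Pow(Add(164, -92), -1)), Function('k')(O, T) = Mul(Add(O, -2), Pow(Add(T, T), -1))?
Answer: 0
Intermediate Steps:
Function('k')(O, T) = Mul(Rational(1, 2), Pow(T, -1), Add(-2, O)) (Function('k')(O, T) = Mul(Add(-2, O), Pow(Mul(2, T), -1)) = Mul(Add(-2, O), Mul(Rational(1, 2), Pow(T, -1))) = Mul(Rational(1, 2), Pow(T, -1), Add(-2, O)))
K = Rational(-361, 72) (K = Mul(-361, Pow(72, -1)) = Mul(-361, Rational(1, 72)) = Rational(-361, 72) ≈ -5.0139)
Mul(Function('k')(2, -5), K) = Mul(Mul(Rational(1, 2), Pow(-5, -1), Add(-2, 2)), Rational(-361, 72)) = Mul(Mul(Rational(1, 2), Rational(-1, 5), 0), Rational(-361, 72)) = Mul(0, Rational(-361, 72)) = 0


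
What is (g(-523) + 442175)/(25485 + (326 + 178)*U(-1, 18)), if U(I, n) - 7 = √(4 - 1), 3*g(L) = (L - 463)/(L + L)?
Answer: 6709479340628/439838879283 - 38851291808*√3/146612959761 ≈ 14.795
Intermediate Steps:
g(L) = (-463 + L)/(6*L) (g(L) = ((L - 463)/(L + L))/3 = ((-463 + L)/((2*L)))/3 = ((-463 + L)*(1/(2*L)))/3 = ((-463 + L)/(2*L))/3 = (-463 + L)/(6*L))
U(I, n) = 7 + √3 (U(I, n) = 7 + √(4 - 1) = 7 + √3)
(g(-523) + 442175)/(25485 + (326 + 178)*U(-1, 18)) = ((⅙)*(-463 - 523)/(-523) + 442175)/(25485 + (326 + 178)*(7 + √3)) = ((⅙)*(-1/523)*(-986) + 442175)/(25485 + 504*(7 + √3)) = (493/1569 + 442175)/(25485 + (3528 + 504*√3)) = 693773068/(1569*(29013 + 504*√3))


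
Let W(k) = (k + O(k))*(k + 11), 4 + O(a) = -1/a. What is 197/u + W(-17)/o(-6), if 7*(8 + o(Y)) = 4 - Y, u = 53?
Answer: -319201/20723 ≈ -15.403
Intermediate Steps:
O(a) = -4 - 1/a
W(k) = (11 + k)*(-4 + k - 1/k) (W(k) = (k + (-4 - 1/k))*(k + 11) = (-4 + k - 1/k)*(11 + k) = (11 + k)*(-4 + k - 1/k))
o(Y) = -52/7 - Y/7 (o(Y) = -8 + (4 - Y)/7 = -8 + (4/7 - Y/7) = -52/7 - Y/7)
197/u + W(-17)/o(-6) = 197/53 + (-45 + (-17)**2 - 11/(-17) + 7*(-17))/(-52/7 - 1/7*(-6)) = 197*(1/53) + (-45 + 289 - 11*(-1/17) - 119)/(-52/7 + 6/7) = 197/53 + (-45 + 289 + 11/17 - 119)/(-46/7) = 197/53 + (2136/17)*(-7/46) = 197/53 - 7476/391 = -319201/20723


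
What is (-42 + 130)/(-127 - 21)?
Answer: -22/37 ≈ -0.59459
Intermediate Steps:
(-42 + 130)/(-127 - 21) = 88/(-148) = -1/148*88 = -22/37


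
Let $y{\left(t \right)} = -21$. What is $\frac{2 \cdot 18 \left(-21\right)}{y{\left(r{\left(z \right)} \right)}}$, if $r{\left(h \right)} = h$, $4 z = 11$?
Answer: $36$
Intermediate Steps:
$z = \frac{11}{4}$ ($z = \frac{1}{4} \cdot 11 = \frac{11}{4} \approx 2.75$)
$\frac{2 \cdot 18 \left(-21\right)}{y{\left(r{\left(z \right)} \right)}} = \frac{2 \cdot 18 \left(-21\right)}{-21} = 36 \left(-21\right) \left(- \frac{1}{21}\right) = \left(-756\right) \left(- \frac{1}{21}\right) = 36$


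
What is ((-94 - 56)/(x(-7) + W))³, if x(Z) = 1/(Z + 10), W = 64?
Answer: -91125000/7189057 ≈ -12.676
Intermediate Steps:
x(Z) = 1/(10 + Z)
((-94 - 56)/(x(-7) + W))³ = ((-94 - 56)/(1/(10 - 7) + 64))³ = (-150/(1/3 + 64))³ = (-150/(⅓ + 64))³ = (-150/193/3)³ = (-150*3/193)³ = (-450/193)³ = -91125000/7189057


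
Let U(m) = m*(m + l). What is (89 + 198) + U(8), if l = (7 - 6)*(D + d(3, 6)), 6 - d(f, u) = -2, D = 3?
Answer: 439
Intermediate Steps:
d(f, u) = 8 (d(f, u) = 6 - 1*(-2) = 6 + 2 = 8)
l = 11 (l = (7 - 6)*(3 + 8) = 1*11 = 11)
U(m) = m*(11 + m) (U(m) = m*(m + 11) = m*(11 + m))
(89 + 198) + U(8) = (89 + 198) + 8*(11 + 8) = 287 + 8*19 = 287 + 152 = 439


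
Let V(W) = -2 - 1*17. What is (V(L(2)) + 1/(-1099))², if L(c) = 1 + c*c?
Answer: 436057924/1207801 ≈ 361.03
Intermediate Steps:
L(c) = 1 + c²
V(W) = -19 (V(W) = -2 - 17 = -19)
(V(L(2)) + 1/(-1099))² = (-19 + 1/(-1099))² = (-19 - 1/1099)² = (-20882/1099)² = 436057924/1207801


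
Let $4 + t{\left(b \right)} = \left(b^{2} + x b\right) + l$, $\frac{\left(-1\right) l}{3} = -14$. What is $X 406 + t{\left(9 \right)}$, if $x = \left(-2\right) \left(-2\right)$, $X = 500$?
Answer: $203155$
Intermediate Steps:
$l = 42$ ($l = \left(-3\right) \left(-14\right) = 42$)
$x = 4$
$t{\left(b \right)} = 38 + b^{2} + 4 b$ ($t{\left(b \right)} = -4 + \left(\left(b^{2} + 4 b\right) + 42\right) = -4 + \left(42 + b^{2} + 4 b\right) = 38 + b^{2} + 4 b$)
$X 406 + t{\left(9 \right)} = 500 \cdot 406 + \left(38 + 9^{2} + 4 \cdot 9\right) = 203000 + \left(38 + 81 + 36\right) = 203000 + 155 = 203155$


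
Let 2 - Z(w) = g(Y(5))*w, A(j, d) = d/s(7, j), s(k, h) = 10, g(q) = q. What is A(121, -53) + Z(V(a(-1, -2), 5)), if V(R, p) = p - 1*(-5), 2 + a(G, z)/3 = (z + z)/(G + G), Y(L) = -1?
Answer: 67/10 ≈ 6.7000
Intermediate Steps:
A(j, d) = d/10
a(G, z) = -6 + 3*z/G (a(G, z) = -6 + 3*((z + z)/(G + G)) = -6 + 3*((2*z)/((2*G))) = -6 + 3*((2*z)*(1/(2*G))) = -6 + 3*(z/G) = -6 + 3*z/G)
V(R, p) = 5 + p (V(R, p) = p + 5 = 5 + p)
Z(w) = 2 + w (Z(w) = 2 - (-1)*w = 2 + w)
A(121, -53) + Z(V(a(-1, -2), 5)) = (⅒)*(-53) + (2 + (5 + 5)) = -53/10 + (2 + 10) = -53/10 + 12 = 67/10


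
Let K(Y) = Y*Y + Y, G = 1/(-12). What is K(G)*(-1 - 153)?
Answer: 847/72 ≈ 11.764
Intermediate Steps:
G = -1/12 ≈ -0.083333
K(Y) = Y + Y² (K(Y) = Y² + Y = Y + Y²)
K(G)*(-1 - 153) = (-(1 - 1/12)/12)*(-1 - 153) = -1/12*11/12*(-154) = -11/144*(-154) = 847/72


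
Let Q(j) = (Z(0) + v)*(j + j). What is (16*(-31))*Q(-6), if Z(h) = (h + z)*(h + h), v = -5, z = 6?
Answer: -29760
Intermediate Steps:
Z(h) = 2*h*(6 + h) (Z(h) = (h + 6)*(h + h) = (6 + h)*(2*h) = 2*h*(6 + h))
Q(j) = -10*j (Q(j) = (2*0*(6 + 0) - 5)*(j + j) = (2*0*6 - 5)*(2*j) = (0 - 5)*(2*j) = -10*j)
(16*(-31))*Q(-6) = (16*(-31))*(-10*(-6)) = -496*60 = -29760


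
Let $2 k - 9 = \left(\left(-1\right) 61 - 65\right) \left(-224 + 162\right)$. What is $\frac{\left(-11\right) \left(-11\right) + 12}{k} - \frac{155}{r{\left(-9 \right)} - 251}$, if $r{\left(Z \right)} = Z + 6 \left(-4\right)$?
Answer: $\frac{1287799}{2221164} \approx 0.57979$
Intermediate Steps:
$k = \frac{7821}{2}$ ($k = \frac{9}{2} + \frac{\left(\left(-1\right) 61 - 65\right) \left(-224 + 162\right)}{2} = \frac{9}{2} + \frac{\left(-61 - 65\right) \left(-62\right)}{2} = \frac{9}{2} + \frac{\left(-126\right) \left(-62\right)}{2} = \frac{9}{2} + \frac{1}{2} \cdot 7812 = \frac{9}{2} + 3906 = \frac{7821}{2} \approx 3910.5$)
$r{\left(Z \right)} = -24 + Z$ ($r{\left(Z \right)} = Z - 24 = -24 + Z$)
$\frac{\left(-11\right) \left(-11\right) + 12}{k} - \frac{155}{r{\left(-9 \right)} - 251} = \frac{\left(-11\right) \left(-11\right) + 12}{\frac{7821}{2}} - \frac{155}{\left(-24 - 9\right) - 251} = \left(121 + 12\right) \frac{2}{7821} - \frac{155}{-33 - 251} = 133 \cdot \frac{2}{7821} - \frac{155}{-284} = \frac{266}{7821} - - \frac{155}{284} = \frac{266}{7821} + \frac{155}{284} = \frac{1287799}{2221164}$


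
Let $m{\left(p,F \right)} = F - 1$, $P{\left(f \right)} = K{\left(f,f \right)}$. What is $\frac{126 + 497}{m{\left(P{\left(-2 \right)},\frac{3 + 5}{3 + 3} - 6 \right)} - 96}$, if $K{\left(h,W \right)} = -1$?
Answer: $- \frac{1869}{305} \approx -6.1279$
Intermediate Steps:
$P{\left(f \right)} = -1$
$m{\left(p,F \right)} = -1 + F$
$\frac{126 + 497}{m{\left(P{\left(-2 \right)},\frac{3 + 5}{3 + 3} - 6 \right)} - 96} = \frac{126 + 497}{\left(-1 - \left(6 - \frac{3 + 5}{3 + 3}\right)\right) - 96} = \frac{623}{\left(-1 - \left(6 - \frac{8}{6}\right)\right) - 96} = \frac{623}{\left(-1 + \left(8 \cdot \frac{1}{6} - 6\right)\right) - 96} = \frac{623}{\left(-1 + \left(\frac{4}{3} - 6\right)\right) - 96} = \frac{623}{\left(-1 - \frac{14}{3}\right) - 96} = \frac{623}{- \frac{17}{3} - 96} = \frac{623}{- \frac{305}{3}} = 623 \left(- \frac{3}{305}\right) = - \frac{1869}{305}$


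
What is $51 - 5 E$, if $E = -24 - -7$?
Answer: $136$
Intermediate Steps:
$E = -17$ ($E = -24 + 7 = -17$)
$51 - 5 E = 51 - -85 = 51 + 85 = 136$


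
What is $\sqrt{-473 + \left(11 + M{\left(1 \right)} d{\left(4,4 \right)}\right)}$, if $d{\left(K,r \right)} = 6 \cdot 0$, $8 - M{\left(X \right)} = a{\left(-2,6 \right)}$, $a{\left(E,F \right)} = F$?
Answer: $i \sqrt{462} \approx 21.494 i$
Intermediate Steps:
$M{\left(X \right)} = 2$ ($M{\left(X \right)} = 8 - 6 = 2$)
$d{\left(K,r \right)} = 0$
$\sqrt{-473 + \left(11 + M{\left(1 \right)} d{\left(4,4 \right)}\right)} = \sqrt{-473 + \left(11 + 2 \cdot 0\right)} = \sqrt{-473 + \left(11 + 0\right)} = \sqrt{-473 + 11} = \sqrt{-462} = i \sqrt{462}$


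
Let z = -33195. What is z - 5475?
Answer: -38670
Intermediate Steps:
z - 5475 = -33195 - 5475 = -38670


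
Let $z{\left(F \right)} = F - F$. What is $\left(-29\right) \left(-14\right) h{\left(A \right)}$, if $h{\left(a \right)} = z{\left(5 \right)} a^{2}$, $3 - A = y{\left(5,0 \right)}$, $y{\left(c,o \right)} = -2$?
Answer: $0$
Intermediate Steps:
$A = 5$ ($A = 3 - -2 = 3 + 2 = 5$)
$z{\left(F \right)} = 0$
$h{\left(a \right)} = 0$ ($h{\left(a \right)} = 0 a^{2} = 0$)
$\left(-29\right) \left(-14\right) h{\left(A \right)} = \left(-29\right) \left(-14\right) 0 = 406 \cdot 0 = 0$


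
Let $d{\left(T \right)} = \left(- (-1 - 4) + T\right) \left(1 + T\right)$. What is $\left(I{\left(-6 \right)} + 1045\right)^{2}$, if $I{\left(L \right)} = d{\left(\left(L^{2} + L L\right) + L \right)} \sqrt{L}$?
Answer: $-134682269 + 9942130 i \sqrt{6} \approx -1.3468 \cdot 10^{8} + 2.4353 \cdot 10^{7} i$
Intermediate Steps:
$d{\left(T \right)} = \left(1 + T\right) \left(5 + T\right)$ ($d{\left(T \right)} = \left(\left(-1\right) \left(-5\right) + T\right) \left(1 + T\right) = \left(5 + T\right) \left(1 + T\right) = \left(1 + T\right) \left(5 + T\right)$)
$I{\left(L \right)} = \sqrt{L} \left(5 + \left(L + 2 L^{2}\right)^{2} + 6 L + 12 L^{2}\right)$ ($I{\left(L \right)} = \left(5 + \left(\left(L^{2} + L L\right) + L\right)^{2} + 6 \left(\left(L^{2} + L L\right) + L\right)\right) \sqrt{L} = \left(5 + \left(\left(L^{2} + L^{2}\right) + L\right)^{2} + 6 \left(\left(L^{2} + L^{2}\right) + L\right)\right) \sqrt{L} = \left(5 + \left(2 L^{2} + L\right)^{2} + 6 \left(2 L^{2} + L\right)\right) \sqrt{L} = \left(5 + \left(L + 2 L^{2}\right)^{2} + 6 \left(L + 2 L^{2}\right)\right) \sqrt{L} = \left(5 + \left(L + 2 L^{2}\right)^{2} + \left(6 L + 12 L^{2}\right)\right) \sqrt{L} = \left(5 + \left(L + 2 L^{2}\right)^{2} + 6 L + 12 L^{2}\right) \sqrt{L} = \sqrt{L} \left(5 + \left(L + 2 L^{2}\right)^{2} + 6 L + 12 L^{2}\right)$)
$\left(I{\left(-6 \right)} + 1045\right)^{2} = \left(\sqrt{-6} \left(5 + \left(-6\right)^{2} \left(1 + 2 \left(-6\right)\right)^{2} + 6 \left(-6\right) \left(1 + 2 \left(-6\right)\right)\right) + 1045\right)^{2} = \left(i \sqrt{6} \left(5 + 36 \left(1 - 12\right)^{2} + 6 \left(-6\right) \left(1 - 12\right)\right) + 1045\right)^{2} = \left(i \sqrt{6} \left(5 + 36 \left(-11\right)^{2} + 6 \left(-6\right) \left(-11\right)\right) + 1045\right)^{2} = \left(i \sqrt{6} \left(5 + 36 \cdot 121 + 396\right) + 1045\right)^{2} = \left(i \sqrt{6} \left(5 + 4356 + 396\right) + 1045\right)^{2} = \left(i \sqrt{6} \cdot 4757 + 1045\right)^{2} = \left(4757 i \sqrt{6} + 1045\right)^{2} = \left(1045 + 4757 i \sqrt{6}\right)^{2}$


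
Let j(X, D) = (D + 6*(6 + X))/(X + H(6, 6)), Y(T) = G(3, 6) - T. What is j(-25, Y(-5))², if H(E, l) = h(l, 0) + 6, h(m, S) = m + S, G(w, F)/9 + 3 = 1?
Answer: 16129/169 ≈ 95.438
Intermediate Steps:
G(w, F) = -18 (G(w, F) = -27 + 9*1 = -27 + 9 = -18)
h(m, S) = S + m
H(E, l) = 6 + l (H(E, l) = (0 + l) + 6 = l + 6 = 6 + l)
Y(T) = -18 - T
j(X, D) = (36 + D + 6*X)/(12 + X) (j(X, D) = (D + 6*(6 + X))/(X + (6 + 6)) = (D + (36 + 6*X))/(X + 12) = (36 + D + 6*X)/(12 + X))
j(-25, Y(-5))² = ((36 + (-18 - 1*(-5)) + 6*(-25))/(12 - 25))² = ((36 + (-18 + 5) - 150)/(-13))² = (-(36 - 13 - 150)/13)² = (-1/13*(-127))² = (127/13)² = 16129/169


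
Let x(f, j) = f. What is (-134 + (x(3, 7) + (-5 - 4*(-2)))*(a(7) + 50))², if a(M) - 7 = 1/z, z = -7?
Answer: 2102500/49 ≈ 42908.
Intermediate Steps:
a(M) = 48/7 (a(M) = 7 + 1/(-7) = 7 - ⅐ = 48/7)
(-134 + (x(3, 7) + (-5 - 4*(-2)))*(a(7) + 50))² = (-134 + (3 + (-5 - 4*(-2)))*(48/7 + 50))² = (-134 + (3 + (-5 + 8))*(398/7))² = (-134 + (3 + 3)*(398/7))² = (-134 + 6*(398/7))² = (-134 + 2388/7)² = (1450/7)² = 2102500/49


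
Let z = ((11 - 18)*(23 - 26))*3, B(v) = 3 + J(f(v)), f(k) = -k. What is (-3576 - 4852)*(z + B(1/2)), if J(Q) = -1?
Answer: -547820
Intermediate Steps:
B(v) = 2 (B(v) = 3 - 1 = 2)
z = 63 (z = -7*(-3)*3 = 21*3 = 63)
(-3576 - 4852)*(z + B(1/2)) = (-3576 - 4852)*(63 + 2) = -8428*65 = -547820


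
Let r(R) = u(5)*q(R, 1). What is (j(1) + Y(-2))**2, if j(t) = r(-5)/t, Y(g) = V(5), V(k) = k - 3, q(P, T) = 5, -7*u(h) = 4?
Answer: 36/49 ≈ 0.73469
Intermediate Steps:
u(h) = -4/7 (u(h) = -1/7*4 = -4/7)
V(k) = -3 + k
Y(g) = 2 (Y(g) = -3 + 5 = 2)
r(R) = -20/7 (r(R) = -4/7*5 = -20/7)
j(t) = -20/(7*t)
(j(1) + Y(-2))**2 = (-20/7/1 + 2)**2 = (-20/7*1 + 2)**2 = (-20/7 + 2)**2 = (-6/7)**2 = 36/49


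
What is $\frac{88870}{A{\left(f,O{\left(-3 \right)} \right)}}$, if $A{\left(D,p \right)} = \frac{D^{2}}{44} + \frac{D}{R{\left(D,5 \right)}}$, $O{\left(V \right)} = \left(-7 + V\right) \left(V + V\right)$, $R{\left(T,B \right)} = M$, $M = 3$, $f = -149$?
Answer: $\frac{11730840}{60047} \approx 195.36$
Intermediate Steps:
$R{\left(T,B \right)} = 3$
$O{\left(V \right)} = 2 V \left(-7 + V\right)$ ($O{\left(V \right)} = \left(-7 + V\right) 2 V = 2 V \left(-7 + V\right)$)
$A{\left(D,p \right)} = \frac{D}{3} + \frac{D^{2}}{44}$ ($A{\left(D,p \right)} = \frac{D^{2}}{44} + \frac{D}{3} = \frac{D}{3} + \frac{D^{2}}{44}$)
$\frac{88870}{A{\left(f,O{\left(-3 \right)} \right)}} = \frac{88870}{\frac{1}{132} \left(-149\right) \left(44 + 3 \left(-149\right)\right)} = \frac{88870}{\frac{1}{132} \left(-149\right) \left(44 - 447\right)} = \frac{88870}{\frac{1}{132} \left(-149\right) \left(-403\right)} = \frac{88870}{\frac{60047}{132}} = 88870 \cdot \frac{132}{60047} = \frac{11730840}{60047}$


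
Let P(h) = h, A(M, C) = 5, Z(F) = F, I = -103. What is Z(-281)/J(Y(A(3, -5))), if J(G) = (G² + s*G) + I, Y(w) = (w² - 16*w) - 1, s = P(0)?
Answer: -281/3033 ≈ -0.092648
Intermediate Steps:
s = 0
Y(w) = -1 + w² - 16*w
J(G) = -103 + G² (J(G) = (G² + 0*G) - 103 = (G² + 0) - 103 = G² - 103 = -103 + G²)
Z(-281)/J(Y(A(3, -5))) = -281/(-103 + (-1 + 5² - 16*5)²) = -281/(-103 + (-1 + 25 - 80)²) = -281/(-103 + (-56)²) = -281/(-103 + 3136) = -281/3033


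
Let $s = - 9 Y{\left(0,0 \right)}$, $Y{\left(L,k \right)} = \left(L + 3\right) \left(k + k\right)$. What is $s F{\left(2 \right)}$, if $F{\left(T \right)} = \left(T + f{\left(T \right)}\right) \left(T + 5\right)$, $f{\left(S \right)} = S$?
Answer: $0$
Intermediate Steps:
$Y{\left(L,k \right)} = 2 k \left(3 + L\right)$ ($Y{\left(L,k \right)} = \left(3 + L\right) 2 k = 2 k \left(3 + L\right)$)
$s = 0$ ($s = - 9 \cdot 2 \cdot 0 \left(3 + 0\right) = - 9 \cdot 2 \cdot 0 \cdot 3 = \left(-9\right) 0 = 0$)
$F{\left(T \right)} = 2 T \left(5 + T\right)$ ($F{\left(T \right)} = \left(T + T\right) \left(T + 5\right) = 2 T \left(5 + T\right)$)
$s F{\left(2 \right)} = 0 \cdot 2 \cdot 2 \left(5 + 2\right) = 0 \cdot 2 \cdot 2 \cdot 7 = 0 \cdot 28 = 0$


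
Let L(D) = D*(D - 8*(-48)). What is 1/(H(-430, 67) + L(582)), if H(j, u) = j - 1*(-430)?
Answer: 1/562212 ≈ 1.7787e-6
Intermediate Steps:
L(D) = D*(384 + D) (L(D) = D*(D + 384) = D*(384 + D))
H(j, u) = 430 + j (H(j, u) = j + 430 = 430 + j)
1/(H(-430, 67) + L(582)) = 1/((430 - 430) + 582*(384 + 582)) = 1/(0 + 582*966) = 1/(0 + 562212) = 1/562212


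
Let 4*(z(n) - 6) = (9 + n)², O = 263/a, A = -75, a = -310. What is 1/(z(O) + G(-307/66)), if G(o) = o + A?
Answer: -12685200/723555143 ≈ -0.017532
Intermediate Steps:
G(o) = -75 + o (G(o) = o - 75 = -75 + o)
O = -263/310 (O = 263/(-310) = 263*(-1/310) = -263/310 ≈ -0.84839)
z(n) = 6 + (9 + n)²/4
1/(z(O) + G(-307/66)) = 1/((6 + (9 - 263/310)²/4) + (-75 - 307/66)) = 1/((6 + (2527/310)²/4) + (-75 - 307*1/66)) = 1/((6 + (¼)*(6385729/96100)) + (-75 - 307/66)) = 1/((6 + 6385729/384400) - 5257/66) = 1/(8692129/384400 - 5257/66) = 1/(-723555143/12685200) = -12685200/723555143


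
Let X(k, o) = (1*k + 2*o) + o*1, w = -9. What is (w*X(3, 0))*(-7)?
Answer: 189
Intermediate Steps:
X(k, o) = k + 3*o (X(k, o) = (k + 2*o) + o = k + 3*o)
(w*X(3, 0))*(-7) = -9*(3 + 3*0)*(-7) = -9*(3 + 0)*(-7) = -9*3*(-7) = -27*(-7) = 189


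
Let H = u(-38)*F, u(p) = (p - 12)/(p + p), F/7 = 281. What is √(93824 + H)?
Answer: √137350506/38 ≈ 308.41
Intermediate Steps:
F = 1967 (F = 7*281 = 1967)
u(p) = (-12 + p)/(2*p) (u(p) = (-12 + p)/((2*p)) = (-12 + p)*(1/(2*p)) = (-12 + p)/(2*p))
H = 49175/38 (H = ((½)*(-12 - 38)/(-38))*1967 = ((½)*(-1/38)*(-50))*1967 = (25/38)*1967 = 49175/38 ≈ 1294.1)
√(93824 + H) = √(93824 + 49175/38) = √(3614487/38) = √137350506/38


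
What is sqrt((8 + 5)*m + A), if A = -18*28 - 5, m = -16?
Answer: I*sqrt(717) ≈ 26.777*I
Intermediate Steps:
A = -509 (A = -504 - 5 = -509)
sqrt((8 + 5)*m + A) = sqrt((8 + 5)*(-16) - 509) = sqrt(13*(-16) - 509) = sqrt(-208 - 509) = sqrt(-717) = I*sqrt(717)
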